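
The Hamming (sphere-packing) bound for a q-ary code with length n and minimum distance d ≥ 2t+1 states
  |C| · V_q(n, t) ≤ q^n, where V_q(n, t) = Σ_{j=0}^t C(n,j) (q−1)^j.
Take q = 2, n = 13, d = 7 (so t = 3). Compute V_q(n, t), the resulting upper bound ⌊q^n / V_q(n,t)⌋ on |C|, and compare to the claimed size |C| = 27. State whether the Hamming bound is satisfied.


V_q(n, t) = 378, q^n = 8192, Hamming bound = 21, |C| = 27 > bound (violated).

Step 1: Compute V_q(n, t) = Σ_{j=0}^3 C(n, j) (q−1)^j.
  j = 0: C(13,0)·(1)^0 = 1·1 = 1.
  j = 1: C(13,1)·(1)^1 = 13·1 = 13.
  j = 2: C(13,2)·(1)^2 = 78·1 = 78.
  j = 3: C(13,3)·(1)^3 = 286·1 = 286.
  V_q(n, t) = 1 + 13 + 78 + 286 = 378.
Step 2: q^n = 2^13 = 8192.
Step 3: Hamming bound ⌊q^n / V_q(n,t)⌋ = ⌊8192/378⌋ = 21.
Step 4: Compare |C| = 27 to 21: violated.
The claimed |C| lies above the Hamming bound, so no 2-ary code of length 13 with d ≥ 7 can have 27 codewords.


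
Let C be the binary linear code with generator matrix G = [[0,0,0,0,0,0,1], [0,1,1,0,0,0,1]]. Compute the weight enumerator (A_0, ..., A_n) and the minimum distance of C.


Weight distribution: A_0 = 1, A_1 = 1, A_2 = 1, A_3 = 1. Minimum distance d = 1.

Enumerate all 2^2 = 4 messages m ∈ F_2^2.
For each, compute codeword c = mG in F_2^7, then tally its weight.
  m = 00 → c = 0000000, weight = 0.
  m = 10 → c = 0000001, weight = 1.
  m = 01 → c = 0110001, weight = 3.
  m = 11 → c = 0110000, weight = 2.
Tally weights:
  weight 0: 1 codewords.
  weight 1: 1 codewords.
  weight 2: 1 codewords.
  weight 3: 1 codewords.
Minimum distance d = smallest w > 0 with A_w > 0 = 1.
Sanity: Σ A_w = 4 = 2^2 = 4 ✓.


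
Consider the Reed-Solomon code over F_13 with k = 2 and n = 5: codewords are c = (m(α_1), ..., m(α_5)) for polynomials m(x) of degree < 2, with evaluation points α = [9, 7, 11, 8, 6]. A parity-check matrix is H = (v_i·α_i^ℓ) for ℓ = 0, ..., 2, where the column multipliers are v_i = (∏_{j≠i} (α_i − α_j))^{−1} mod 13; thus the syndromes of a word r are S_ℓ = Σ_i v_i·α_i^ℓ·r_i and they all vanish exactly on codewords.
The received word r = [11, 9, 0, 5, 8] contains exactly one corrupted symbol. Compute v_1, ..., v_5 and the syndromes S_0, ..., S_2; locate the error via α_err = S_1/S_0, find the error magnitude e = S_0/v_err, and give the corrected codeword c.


S = (10, 2, 3), error at position 4, error magnitude e = 8, c = [11, 9, 0, 10, 8].

Step 1: column multipliers v_i = (∏_{j≠i}(α_i − α_j))^{−1} mod 13.
  i = 1 (α = 9): (9−7)(9−11)(9−8)(9−6) = 2·(−2)·1·3 = −12 ≡ 1, so v_1 = 1^{−1} = 1 (mod 13).
  i = 2 (α = 7): (7−9)(7−11)(7−8)(7−6) = (−2)·(−4)·(−1)·1 = −8 ≡ 5, so v_2 = 5^{−1} = 8 (mod 13).
  i = 3 (α = 11): (11−9)(11−7)(11−8)(11−6) = 2·4·3·5 = 120 ≡ 3, so v_3 = 3^{−1} = 9 (mod 13).
  i = 4 (α = 8): (8−9)(8−7)(8−11)(8−6) = (−1)·1·(−3)·2 = 6 ≡ 6, so v_4 = 6^{−1} = 11 (mod 13).
  i = 5 (α = 6): (6−9)(6−7)(6−11)(6−8) = (−3)·(−1)·(−5)·(−2) = 30 ≡ 4, so v_5 = 4^{−1} = 10 (mod 13).
  v = [1, 8, 9, 11, 10].
Step 2: syndromes of r = [11, 9, 0, 5, 8] (all sums mod 13).
  S_0 = Σ v_i r_i = 1·11 + 8·9 + 9·0 + 11·5 + 10·8 = 218 ≡ 10.
  S_1 = Σ v_i α_i r_i = 1·9·11 + 8·7·9 + 9·11·0 + 11·8·5 + 10·6·8 = 1523 ≡ 2.
  α_i^2 mod 13 = [3, 10, 4, 12, 10].
  S_2 = Σ v_i α_i^2 r_i = 1·3·11 + 8·10·9 + 9·4·0 + 11·12·5 + 10·10·8 = 2213 ≡ 3.
  S = (10, 2, 3) ≠ 0, so r is not a codeword (an error is present).
Step 3: locate the error. For a single error e at position i, S_ℓ = v_i·e·α_i^ℓ, so α_err = S_1/S_0.
  S_0^{−1} = 10^{−1} = 4 (mod 13), so α_err = 2·4 = 8 ≡ 8 = α_4. Error position i = 4.
  Consistency check: S_2/S_1 = 3·7 = 21 ≡ 8 = α_err ✓ (single-error assumption holds).
Step 4: error magnitude e = S_0/v_4 = S_0·∏_{j≠4}(α_4 − α_j) = 10·6 = 60 ≡ 8 (mod 13).
Step 5: correct position 4: c_4 = r_4 − e = 5 − 8 ≡ 10 (mod 13). Hence c = [11, 9, 0, 10, 8].
  Check: interpolating c through the α_i gives m(x) = 2 + 1·x (degree < 2) with m(α_i) = c_i for every i, so c is indeed a codeword.


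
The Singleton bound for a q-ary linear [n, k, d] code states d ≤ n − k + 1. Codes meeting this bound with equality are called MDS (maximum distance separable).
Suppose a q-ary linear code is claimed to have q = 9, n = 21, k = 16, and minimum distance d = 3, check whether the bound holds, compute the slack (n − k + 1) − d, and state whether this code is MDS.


Singleton RHS = n − k + 1 = 6, slack = 3, bound satisfied, not MDS.

Singleton bound: d ≤ n − k + 1.
Here n = 21, k = 16, so n − k + 1 = 6.
Given d = 3, check d ≤ 6: YES.
Slack = (n − k + 1) − d = 3.
The code is NOT MDS (slack = 3 > 0).
Description: the claimed parameters are [21, 16, 3]_9; such a code would be non-MDS.


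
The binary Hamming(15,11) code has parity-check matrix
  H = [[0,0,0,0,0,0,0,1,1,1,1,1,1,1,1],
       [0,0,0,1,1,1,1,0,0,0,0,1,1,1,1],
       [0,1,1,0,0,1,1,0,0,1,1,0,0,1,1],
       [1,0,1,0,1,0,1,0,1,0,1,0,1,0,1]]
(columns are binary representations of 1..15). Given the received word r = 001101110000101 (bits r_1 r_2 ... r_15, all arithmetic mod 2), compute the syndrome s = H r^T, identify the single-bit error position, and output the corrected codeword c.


s = (1, 1, 0, 0)^T, error position = 12, corrected codeword c = 001101110001101

Compute s = H r^T mod 2 one row at a time:
  s_1 = 1 + 0 + 0 + 0 + 0 + 1 + 0 + 1 = 3 ≡ 1 (mod 2).
  s_2 = 1 + 0 + 1 + 1 + 0 + 1 + 0 + 1 = 5 ≡ 1 (mod 2).
  s_3 = 0 + 1 + 1 + 1 + 0 + 0 + 0 + 1 = 4 ≡ 0 (mod 2).
  s_4 = 0 + 1 + 0 + 1 + 0 + 0 + 1 + 1 = 4 ≡ 0 (mod 2).
s = (1, 1, 0, 0)^T — this equals column 12 of H (binary 1100), so error is at position 12.
Correct: flip bit 12 of r = 001101110000101 to get c = 001101110001101.


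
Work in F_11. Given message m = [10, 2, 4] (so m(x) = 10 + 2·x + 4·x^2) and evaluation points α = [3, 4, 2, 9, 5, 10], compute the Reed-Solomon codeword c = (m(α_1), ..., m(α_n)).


c = [8, 5, 8, 0, 10, 1]

Message polynomial: m(x) = 10 + 2·x + 4·x^2 (mod 11).
For each evaluation point α_i, compute m(α_i) mod 11:
  α_1 = 3: Horner steps 4 → 3 → 8, so m(3) = 8.
  α_2 = 4: Horner steps 4 → 7 → 5, so m(4) = 5.
  α_3 = 2: Horner steps 4 → 10 → 8, so m(2) = 8.
  α_4 = 9: Horner steps 4 → 5 → 0, so m(9) = 0.
  α_5 = 5: Horner steps 4 → 0 → 10, so m(5) = 10.
  α_6 = 10: Horner steps 4 → 9 → 1, so m(10) = 1.
Codeword c = [8, 5, 8, 0, 10, 1] ∈ F_11^6.


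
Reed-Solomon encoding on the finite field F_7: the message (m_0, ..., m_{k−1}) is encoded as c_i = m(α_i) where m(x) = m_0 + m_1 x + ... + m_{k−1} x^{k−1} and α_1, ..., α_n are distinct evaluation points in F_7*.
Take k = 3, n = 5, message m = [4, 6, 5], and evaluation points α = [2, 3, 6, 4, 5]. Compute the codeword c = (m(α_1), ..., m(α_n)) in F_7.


c = [1, 4, 3, 3, 5]

Message polynomial: m(x) = 4 + 6·x + 5·x^2 (mod 7).
For each evaluation point α_i, compute m(α_i) mod 7:
  α_1 = 2: Horner steps 5 → 2 → 1, so m(2) = 1.
  α_2 = 3: Horner steps 5 → 0 → 4, so m(3) = 4.
  α_3 = 6: Horner steps 5 → 1 → 3, so m(6) = 3.
  α_4 = 4: Horner steps 5 → 5 → 3, so m(4) = 3.
  α_5 = 5: Horner steps 5 → 3 → 5, so m(5) = 5.
Codeword c = [1, 4, 3, 3, 5] ∈ F_7^5.


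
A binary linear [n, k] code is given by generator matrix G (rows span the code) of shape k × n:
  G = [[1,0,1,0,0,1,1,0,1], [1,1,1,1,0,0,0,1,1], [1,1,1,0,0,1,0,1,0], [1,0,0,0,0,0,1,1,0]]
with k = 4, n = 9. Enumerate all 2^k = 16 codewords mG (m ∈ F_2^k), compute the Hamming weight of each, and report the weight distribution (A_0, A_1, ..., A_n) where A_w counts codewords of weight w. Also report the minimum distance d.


Weight distribution: A_0 = 1, A_3 = 4, A_4 = 5, A_5 = 4, A_6 = 2. Minimum distance d = 3.

Enumerate all 2^4 = 16 messages m ∈ F_2^4.
For each, compute codeword c = mG in F_2^9, then tally its weight.
  m = 0000 → c = 000000000, weight = 0.
  m = 1000 → c = 101001101, weight = 5.
  m = 0100 → c = 111100011, weight = 6.
  m = 1100 → c = 010101110, weight = 5.
  m = 0010 → c = 111001010, weight = 5.
  m = 1010 → c = 010000111, weight = 4.
  m = 0110 → c = 000101001, weight = 3.
  m = 1110 → c = 101100100, weight = 4.
  m = 0001 → c = 100000110, weight = 3.
  m = 1001 → c = 001001011, weight = 4.
  m = 0101 → c = 011100101, weight = 5.
  m = 1101 → c = 110101000, weight = 4.
  m = 0011 → c = 011001100, weight = 4.
  m = 1011 → c = 110000001, weight = 3.
  m = 0111 → c = 100101111, weight = 6.
  m = 1111 → c = 001100010, weight = 3.
Tally weights:
  weight 0: 1 codewords.
  weight 3: 4 codewords.
  weight 4: 5 codewords.
  weight 5: 4 codewords.
  weight 6: 2 codewords.
Minimum distance d = smallest w > 0 with A_w > 0 = 3.
Sanity: Σ A_w = 16 = 2^4 = 16 ✓.


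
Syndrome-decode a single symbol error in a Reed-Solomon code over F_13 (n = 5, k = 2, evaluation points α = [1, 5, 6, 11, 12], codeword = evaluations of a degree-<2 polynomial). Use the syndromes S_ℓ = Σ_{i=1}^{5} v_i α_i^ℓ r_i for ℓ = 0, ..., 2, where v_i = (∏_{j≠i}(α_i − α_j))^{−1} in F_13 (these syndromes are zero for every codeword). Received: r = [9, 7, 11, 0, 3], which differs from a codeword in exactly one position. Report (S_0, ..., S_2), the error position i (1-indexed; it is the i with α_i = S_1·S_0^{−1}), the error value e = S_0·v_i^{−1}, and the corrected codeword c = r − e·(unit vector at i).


S = (12, 8, 1), error at position 2, error magnitude e = 12, c = [9, 8, 11, 0, 3].

Step 1: column multipliers v_i = (∏_{j≠i}(α_i − α_j))^{−1} mod 13.
  i = 1 (α = 1): (1−5)(1−6)(1−11)(1−12) = (−4)·(−5)·(−10)·(−11) = 2200 ≡ 3, so v_1 = 3^{−1} = 9 (mod 13).
  i = 2 (α = 5): (5−1)(5−6)(5−11)(5−12) = 4·(−1)·(−6)·(−7) = −168 ≡ 1, so v_2 = 1^{−1} = 1 (mod 13).
  i = 3 (α = 6): (6−1)(6−5)(6−11)(6−12) = 5·1·(−5)·(−6) = 150 ≡ 7, so v_3 = 7^{−1} = 2 (mod 13).
  i = 4 (α = 11): (11−1)(11−5)(11−6)(11−12) = 10·6·5·(−1) = −300 ≡ 12, so v_4 = 12^{−1} = 12 (mod 13).
  i = 5 (α = 12): (12−1)(12−5)(12−6)(12−11) = 11·7·6·1 = 462 ≡ 7, so v_5 = 7^{−1} = 2 (mod 13).
  v = [9, 1, 2, 12, 2].
Step 2: syndromes of r = [9, 7, 11, 0, 3] (all sums mod 13).
  S_0 = Σ v_i r_i = 9·9 + 1·7 + 2·11 + 12·0 + 2·3 = 116 ≡ 12.
  S_1 = Σ v_i α_i r_i = 9·1·9 + 1·5·7 + 2·6·11 + 12·11·0 + 2·12·3 = 320 ≡ 8.
  α_i^2 mod 13 = [1, 12, 10, 4, 1].
  S_2 = Σ v_i α_i^2 r_i = 9·1·9 + 1·12·7 + 2·10·11 + 12·4·0 + 2·1·3 = 391 ≡ 1.
  S = (12, 8, 1) ≠ 0, so r is not a codeword (an error is present).
Step 3: locate the error. For a single error e at position i, S_ℓ = v_i·e·α_i^ℓ, so α_err = S_1/S_0.
  S_0^{−1} = 12^{−1} = 12 (mod 13), so α_err = 8·12 = 96 ≡ 5 = α_2. Error position i = 2.
  Consistency check: S_2/S_1 = 1·5 = 5 ≡ 5 = α_err ✓ (single-error assumption holds).
Step 4: error magnitude e = S_0/v_2 = S_0·∏_{j≠2}(α_2 − α_j) = 12·1 = 12 ≡ 12 (mod 13).
Step 5: correct position 2: c_2 = r_2 − e = 7 − 12 ≡ 8 (mod 13). Hence c = [9, 8, 11, 0, 3].
  Check: interpolating c through the α_i gives m(x) = 6 + 3·x (degree < 2) with m(α_i) = c_i for every i, so c is indeed a codeword.


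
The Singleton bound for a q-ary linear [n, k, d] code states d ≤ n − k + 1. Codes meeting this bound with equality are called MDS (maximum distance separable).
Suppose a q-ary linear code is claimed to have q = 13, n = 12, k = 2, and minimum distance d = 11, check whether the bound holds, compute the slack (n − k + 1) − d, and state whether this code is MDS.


Singleton RHS = n − k + 1 = 11, slack = 0, bound satisfied, MDS.

Singleton bound: d ≤ n − k + 1.
Here n = 12, k = 2, so n − k + 1 = 11.
Given d = 11, check d ≤ 11: YES.
Slack = (n − k + 1) − d = 0.
The code is MDS (slack = 0).
Description: the claimed parameters are [12, 2, 11]_13; such a code would be MDS (meets Singleton bound).


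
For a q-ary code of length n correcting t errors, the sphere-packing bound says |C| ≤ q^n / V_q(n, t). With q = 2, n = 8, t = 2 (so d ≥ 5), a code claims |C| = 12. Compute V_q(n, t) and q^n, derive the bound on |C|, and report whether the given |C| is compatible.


V_q(n, t) = 37, q^n = 256, Hamming bound = 6, |C| = 12 > bound (violated).

Step 1: Compute V_q(n, t) = Σ_{j=0}^2 C(n, j) (q−1)^j.
  j = 0: C(8,0)·(1)^0 = 1·1 = 1.
  j = 1: C(8,1)·(1)^1 = 8·1 = 8.
  j = 2: C(8,2)·(1)^2 = 28·1 = 28.
  V_q(n, t) = 1 + 8 + 28 = 37.
Step 2: q^n = 2^8 = 256.
Step 3: Hamming bound ⌊q^n / V_q(n,t)⌋ = ⌊256/37⌋ = 6.
Step 4: Compare |C| = 12 to 6: violated.
The claimed |C| lies above the Hamming bound, so no 2-ary code of length 8 with d ≥ 5 can have 12 codewords.


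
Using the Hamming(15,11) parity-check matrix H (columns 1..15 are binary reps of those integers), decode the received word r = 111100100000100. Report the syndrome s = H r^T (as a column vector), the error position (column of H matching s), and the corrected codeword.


s = (1, 1, 1, 0)^T, error position = 14, corrected codeword c = 111100100000110

Compute s = H r^T mod 2 one row at a time:
  s_1 = 0 + 0 + 0 + 0 + 0 + 1 + 0 + 0 = 1 ≡ 1 (mod 2).
  s_2 = 1 + 0 + 0 + 1 + 0 + 1 + 0 + 0 = 3 ≡ 1 (mod 2).
  s_3 = 1 + 1 + 0 + 1 + 0 + 0 + 0 + 0 = 3 ≡ 1 (mod 2).
  s_4 = 1 + 1 + 0 + 1 + 0 + 0 + 1 + 0 = 4 ≡ 0 (mod 2).
s = (1, 1, 1, 0)^T — this equals column 14 of H (binary 1110), so error is at position 14.
Correct: flip bit 14 of r = 111100100000100 to get c = 111100100000110.


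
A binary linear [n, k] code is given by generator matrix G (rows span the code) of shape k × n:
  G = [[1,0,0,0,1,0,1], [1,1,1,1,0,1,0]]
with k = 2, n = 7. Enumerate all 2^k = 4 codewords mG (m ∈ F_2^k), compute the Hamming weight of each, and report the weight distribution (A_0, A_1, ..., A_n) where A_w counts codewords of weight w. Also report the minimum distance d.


Weight distribution: A_0 = 1, A_3 = 1, A_5 = 1, A_6 = 1. Minimum distance d = 3.

Enumerate all 2^2 = 4 messages m ∈ F_2^2.
For each, compute codeword c = mG in F_2^7, then tally its weight.
  m = 00 → c = 0000000, weight = 0.
  m = 10 → c = 1000101, weight = 3.
  m = 01 → c = 1111010, weight = 5.
  m = 11 → c = 0111111, weight = 6.
Tally weights:
  weight 0: 1 codewords.
  weight 3: 1 codewords.
  weight 5: 1 codewords.
  weight 6: 1 codewords.
Minimum distance d = smallest w > 0 with A_w > 0 = 3.
Sanity: Σ A_w = 4 = 2^2 = 4 ✓.


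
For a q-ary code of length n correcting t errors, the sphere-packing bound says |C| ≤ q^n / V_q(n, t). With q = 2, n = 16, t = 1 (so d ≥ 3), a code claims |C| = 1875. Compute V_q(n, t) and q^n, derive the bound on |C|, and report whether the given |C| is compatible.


V_q(n, t) = 17, q^n = 65536, Hamming bound = 3855, |C| = 1875 ≤ bound (satisfied).

Step 1: Compute V_q(n, t) = Σ_{j=0}^1 C(n, j) (q−1)^j.
  j = 0: C(16,0)·(1)^0 = 1·1 = 1.
  j = 1: C(16,1)·(1)^1 = 16·1 = 16.
  V_q(n, t) = 1 + 16 = 17.
Step 2: q^n = 2^16 = 65536.
Step 3: Hamming bound ⌊q^n / V_q(n,t)⌋ = ⌊65536/17⌋ = 3855.
Step 4: Compare |C| = 1875 to 3855: satisfied.
The claimed |C| lies below the Hamming bound.


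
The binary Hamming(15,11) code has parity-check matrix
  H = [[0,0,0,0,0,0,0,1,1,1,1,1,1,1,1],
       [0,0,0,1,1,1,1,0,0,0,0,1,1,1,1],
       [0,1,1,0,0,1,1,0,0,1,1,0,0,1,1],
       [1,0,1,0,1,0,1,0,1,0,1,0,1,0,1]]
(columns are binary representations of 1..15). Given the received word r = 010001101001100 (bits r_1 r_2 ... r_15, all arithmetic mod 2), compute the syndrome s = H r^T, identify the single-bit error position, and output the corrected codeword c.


s = (1, 0, 1, 1)^T, error position = 11, corrected codeword c = 010001101011100

Compute s = H r^T mod 2 one row at a time:
  s_1 = 0 + 1 + 0 + 0 + 1 + 1 + 0 + 0 = 3 ≡ 1 (mod 2).
  s_2 = 0 + 0 + 1 + 1 + 1 + 1 + 0 + 0 = 4 ≡ 0 (mod 2).
  s_3 = 1 + 0 + 1 + 1 + 0 + 0 + 0 + 0 = 3 ≡ 1 (mod 2).
  s_4 = 0 + 0 + 0 + 1 + 1 + 0 + 1 + 0 = 3 ≡ 1 (mod 2).
s = (1, 0, 1, 1)^T — this equals column 11 of H (binary 1011), so error is at position 11.
Correct: flip bit 11 of r = 010001101001100 to get c = 010001101011100.


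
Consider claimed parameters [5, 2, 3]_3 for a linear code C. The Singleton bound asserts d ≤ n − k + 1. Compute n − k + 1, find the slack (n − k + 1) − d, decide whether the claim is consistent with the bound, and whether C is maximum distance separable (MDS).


Singleton RHS = n − k + 1 = 4, slack = 1, bound satisfied, not MDS.

Singleton bound: d ≤ n − k + 1.
Here n = 5, k = 2, so n − k + 1 = 4.
Given d = 3, check d ≤ 4: YES.
Slack = (n − k + 1) − d = 1.
The code is NOT MDS (slack = 1 > 0).
Description: the claimed parameters are [5, 2, 3]_3; such a code would be non-MDS.


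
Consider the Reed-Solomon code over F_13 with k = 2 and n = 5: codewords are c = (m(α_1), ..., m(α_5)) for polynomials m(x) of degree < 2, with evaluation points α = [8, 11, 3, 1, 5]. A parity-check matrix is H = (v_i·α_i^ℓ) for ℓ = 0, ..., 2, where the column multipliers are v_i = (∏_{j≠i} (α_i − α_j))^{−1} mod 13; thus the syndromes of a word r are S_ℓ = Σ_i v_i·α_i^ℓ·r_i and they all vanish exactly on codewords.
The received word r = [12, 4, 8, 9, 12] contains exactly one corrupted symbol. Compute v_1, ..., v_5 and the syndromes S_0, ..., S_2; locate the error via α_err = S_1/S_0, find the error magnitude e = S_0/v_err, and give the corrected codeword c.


S = (5, 12, 8), error at position 5, error magnitude e = 5, c = [12, 4, 8, 9, 7].

Step 1: column multipliers v_i = (∏_{j≠i}(α_i − α_j))^{−1} mod 13.
  i = 1 (α = 8): (8−11)(8−3)(8−1)(8−5) = (−3)·5·7·3 = −315 ≡ 10, so v_1 = 10^{−1} = 4 (mod 13).
  i = 2 (α = 11): (11−8)(11−3)(11−1)(11−5) = 3·8·10·6 = 1440 ≡ 10, so v_2 = 10^{−1} = 4 (mod 13).
  i = 3 (α = 3): (3−8)(3−11)(3−1)(3−5) = (−5)·(−8)·2·(−2) = −160 ≡ 9, so v_3 = 9^{−1} = 3 (mod 13).
  i = 4 (α = 1): (1−8)(1−11)(1−3)(1−5) = (−7)·(−10)·(−2)·(−4) = 560 ≡ 1, so v_4 = 1^{−1} = 1 (mod 13).
  i = 5 (α = 5): (5−8)(5−11)(5−3)(5−1) = (−3)·(−6)·2·4 = 144 ≡ 1, so v_5 = 1^{−1} = 1 (mod 13).
  v = [4, 4, 3, 1, 1].
Step 2: syndromes of r = [12, 4, 8, 9, 12] (all sums mod 13).
  S_0 = Σ v_i r_i = 4·12 + 4·4 + 3·8 + 1·9 + 1·12 = 109 ≡ 5.
  S_1 = Σ v_i α_i r_i = 4·8·12 + 4·11·4 + 3·3·8 + 1·1·9 + 1·5·12 = 701 ≡ 12.
  α_i^2 mod 13 = [12, 4, 9, 1, 12].
  S_2 = Σ v_i α_i^2 r_i = 4·12·12 + 4·4·4 + 3·9·8 + 1·1·9 + 1·12·12 = 1009 ≡ 8.
  S = (5, 12, 8) ≠ 0, so r is not a codeword (an error is present).
Step 3: locate the error. For a single error e at position i, S_ℓ = v_i·e·α_i^ℓ, so α_err = S_1/S_0.
  S_0^{−1} = 5^{−1} = 8 (mod 13), so α_err = 12·8 = 96 ≡ 5 = α_5. Error position i = 5.
  Consistency check: S_2/S_1 = 8·12 = 96 ≡ 5 = α_err ✓ (single-error assumption holds).
Step 4: error magnitude e = S_0/v_5 = S_0·∏_{j≠5}(α_5 − α_j) = 5·1 = 5 ≡ 5 (mod 13).
Step 5: correct position 5: c_5 = r_5 − e = 12 − 5 ≡ 7 (mod 13). Hence c = [12, 4, 8, 9, 7].
  Check: interpolating c through the α_i gives m(x) = 3 + 6·x (degree < 2) with m(α_i) = c_i for every i, so c is indeed a codeword.


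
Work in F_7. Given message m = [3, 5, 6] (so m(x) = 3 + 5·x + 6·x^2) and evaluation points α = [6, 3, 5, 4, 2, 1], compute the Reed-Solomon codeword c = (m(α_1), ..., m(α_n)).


c = [4, 2, 3, 0, 2, 0]

Message polynomial: m(x) = 3 + 5·x + 6·x^2 (mod 7).
For each evaluation point α_i, compute m(α_i) mod 7:
  α_1 = 6: Horner steps 6 → 6 → 4, so m(6) = 4.
  α_2 = 3: Horner steps 6 → 2 → 2, so m(3) = 2.
  α_3 = 5: Horner steps 6 → 0 → 3, so m(5) = 3.
  α_4 = 4: Horner steps 6 → 1 → 0, so m(4) = 0.
  α_5 = 2: Horner steps 6 → 3 → 2, so m(2) = 2.
  α_6 = 1: Horner steps 6 → 4 → 0, so m(1) = 0.
Codeword c = [4, 2, 3, 0, 2, 0] ∈ F_7^6.


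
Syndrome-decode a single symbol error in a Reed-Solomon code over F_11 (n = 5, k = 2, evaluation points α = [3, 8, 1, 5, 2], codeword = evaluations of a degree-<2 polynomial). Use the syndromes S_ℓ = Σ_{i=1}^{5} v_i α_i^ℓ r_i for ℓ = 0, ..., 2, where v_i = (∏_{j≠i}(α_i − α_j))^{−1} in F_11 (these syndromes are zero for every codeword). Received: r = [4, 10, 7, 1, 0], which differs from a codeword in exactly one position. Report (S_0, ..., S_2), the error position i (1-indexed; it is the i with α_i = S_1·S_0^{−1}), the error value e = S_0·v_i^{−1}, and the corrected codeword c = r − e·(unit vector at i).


S = (10, 3, 2), error at position 2, error magnitude e = 8, c = [4, 2, 7, 1, 0].

Step 1: column multipliers v_i = (∏_{j≠i}(α_i − α_j))^{−1} mod 11.
  i = 1 (α = 3): (3−8)(3−1)(3−5)(3−2) = (−5)·2·(−2)·1 = 20 ≡ 9, so v_1 = 9^{−1} = 5 (mod 11).
  i = 2 (α = 8): (8−3)(8−1)(8−5)(8−2) = 5·7·3·6 = 630 ≡ 3, so v_2 = 3^{−1} = 4 (mod 11).
  i = 3 (α = 1): (1−3)(1−8)(1−5)(1−2) = (−2)·(−7)·(−4)·(−1) = 56 ≡ 1, so v_3 = 1^{−1} = 1 (mod 11).
  i = 4 (α = 5): (5−3)(5−8)(5−1)(5−2) = 2·(−3)·4·3 = −72 ≡ 5, so v_4 = 5^{−1} = 9 (mod 11).
  i = 5 (α = 2): (2−3)(2−8)(2−1)(2−5) = (−1)·(−6)·1·(−3) = −18 ≡ 4, so v_5 = 4^{−1} = 3 (mod 11).
  v = [5, 4, 1, 9, 3].
Step 2: syndromes of r = [4, 10, 7, 1, 0] (all sums mod 11).
  S_0 = Σ v_i r_i = 5·4 + 4·10 + 1·7 + 9·1 + 3·0 = 76 ≡ 10.
  S_1 = Σ v_i α_i r_i = 5·3·4 + 4·8·10 + 1·1·7 + 9·5·1 + 3·2·0 = 432 ≡ 3.
  α_i^2 mod 11 = [9, 9, 1, 3, 4].
  S_2 = Σ v_i α_i^2 r_i = 5·9·4 + 4·9·10 + 1·1·7 + 9·3·1 + 3·4·0 = 574 ≡ 2.
  S = (10, 3, 2) ≠ 0, so r is not a codeword (an error is present).
Step 3: locate the error. For a single error e at position i, S_ℓ = v_i·e·α_i^ℓ, so α_err = S_1/S_0.
  S_0^{−1} = 10^{−1} = 10 (mod 11), so α_err = 3·10 = 30 ≡ 8 = α_2. Error position i = 2.
  Consistency check: S_2/S_1 = 2·4 = 8 ≡ 8 = α_err ✓ (single-error assumption holds).
Step 4: error magnitude e = S_0/v_2 = S_0·∏_{j≠2}(α_2 − α_j) = 10·3 = 30 ≡ 8 (mod 11).
Step 5: correct position 2: c_2 = r_2 − e = 10 − 8 ≡ 2 (mod 11). Hence c = [4, 2, 7, 1, 0].
  Check: interpolating c through the α_i gives m(x) = 3 + 4·x (degree < 2) with m(α_i) = c_i for every i, so c is indeed a codeword.


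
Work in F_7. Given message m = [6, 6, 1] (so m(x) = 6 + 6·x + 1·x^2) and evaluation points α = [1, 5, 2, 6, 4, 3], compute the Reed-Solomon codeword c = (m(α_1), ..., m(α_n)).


c = [6, 5, 1, 1, 4, 5]

Message polynomial: m(x) = 6 + 6·x + 1·x^2 (mod 7).
For each evaluation point α_i, compute m(α_i) mod 7:
  α_1 = 1: Horner steps 1 → 0 → 6, so m(1) = 6.
  α_2 = 5: Horner steps 1 → 4 → 5, so m(5) = 5.
  α_3 = 2: Horner steps 1 → 1 → 1, so m(2) = 1.
  α_4 = 6: Horner steps 1 → 5 → 1, so m(6) = 1.
  α_5 = 4: Horner steps 1 → 3 → 4, so m(4) = 4.
  α_6 = 3: Horner steps 1 → 2 → 5, so m(3) = 5.
Codeword c = [6, 5, 1, 1, 4, 5] ∈ F_7^6.


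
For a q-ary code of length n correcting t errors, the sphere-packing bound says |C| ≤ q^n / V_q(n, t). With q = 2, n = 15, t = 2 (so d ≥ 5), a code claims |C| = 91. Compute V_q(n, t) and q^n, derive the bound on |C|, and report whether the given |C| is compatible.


V_q(n, t) = 121, q^n = 32768, Hamming bound = 270, |C| = 91 ≤ bound (satisfied).

Step 1: Compute V_q(n, t) = Σ_{j=0}^2 C(n, j) (q−1)^j.
  j = 0: C(15,0)·(1)^0 = 1·1 = 1.
  j = 1: C(15,1)·(1)^1 = 15·1 = 15.
  j = 2: C(15,2)·(1)^2 = 105·1 = 105.
  V_q(n, t) = 1 + 15 + 105 = 121.
Step 2: q^n = 2^15 = 32768.
Step 3: Hamming bound ⌊q^n / V_q(n,t)⌋ = ⌊32768/121⌋ = 270.
Step 4: Compare |C| = 91 to 270: satisfied.
The claimed |C| lies below the Hamming bound.


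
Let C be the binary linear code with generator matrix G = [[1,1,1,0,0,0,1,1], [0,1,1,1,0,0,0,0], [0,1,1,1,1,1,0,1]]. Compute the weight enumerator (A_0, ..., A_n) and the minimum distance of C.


Weight distribution: A_0 = 1, A_3 = 2, A_4 = 1, A_5 = 2, A_6 = 2. Minimum distance d = 3.

Enumerate all 2^3 = 8 messages m ∈ F_2^3.
For each, compute codeword c = mG in F_2^8, then tally its weight.
  m = 000 → c = 00000000, weight = 0.
  m = 100 → c = 11100011, weight = 5.
  m = 010 → c = 01110000, weight = 3.
  m = 110 → c = 10010011, weight = 4.
  m = 001 → c = 01111101, weight = 6.
  m = 101 → c = 10011110, weight = 5.
  m = 011 → c = 00001101, weight = 3.
  m = 111 → c = 11101110, weight = 6.
Tally weights:
  weight 0: 1 codewords.
  weight 3: 2 codewords.
  weight 4: 1 codewords.
  weight 5: 2 codewords.
  weight 6: 2 codewords.
Minimum distance d = smallest w > 0 with A_w > 0 = 3.
Sanity: Σ A_w = 8 = 2^3 = 8 ✓.


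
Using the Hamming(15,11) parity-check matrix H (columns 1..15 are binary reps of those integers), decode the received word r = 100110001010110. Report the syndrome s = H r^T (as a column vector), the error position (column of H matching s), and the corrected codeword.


s = (0, 0, 0, 1)^T, error position = 1, corrected codeword c = 000110001010110

Compute s = H r^T mod 2 one row at a time:
  s_1 = 0 + 1 + 0 + 1 + 0 + 1 + 1 + 0 = 4 ≡ 0 (mod 2).
  s_2 = 1 + 1 + 0 + 0 + 0 + 1 + 1 + 0 = 4 ≡ 0 (mod 2).
  s_3 = 0 + 0 + 0 + 0 + 0 + 1 + 1 + 0 = 2 ≡ 0 (mod 2).
  s_4 = 1 + 0 + 1 + 0 + 1 + 1 + 1 + 0 = 5 ≡ 1 (mod 2).
s = (0, 0, 0, 1)^T — this equals column 1 of H (binary 0001), so error is at position 1.
Correct: flip bit 1 of r = 100110001010110 to get c = 000110001010110.


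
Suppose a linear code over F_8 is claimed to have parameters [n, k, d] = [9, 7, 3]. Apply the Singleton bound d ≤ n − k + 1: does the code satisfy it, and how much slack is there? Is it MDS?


Singleton RHS = n − k + 1 = 3, slack = 0, bound satisfied, MDS.

Singleton bound: d ≤ n − k + 1.
Here n = 9, k = 7, so n − k + 1 = 3.
Given d = 3, check d ≤ 3: YES.
Slack = (n − k + 1) − d = 0.
The code is MDS (slack = 0).
Description: the claimed parameters are [9, 7, 3]_8; such a code would be MDS (meets Singleton bound).


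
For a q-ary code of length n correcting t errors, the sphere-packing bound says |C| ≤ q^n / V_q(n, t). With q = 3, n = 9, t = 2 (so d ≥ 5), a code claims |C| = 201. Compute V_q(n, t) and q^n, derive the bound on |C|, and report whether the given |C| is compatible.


V_q(n, t) = 163, q^n = 19683, Hamming bound = 120, |C| = 201 > bound (violated).

Step 1: Compute V_q(n, t) = Σ_{j=0}^2 C(n, j) (q−1)^j.
  j = 0: C(9,0)·(2)^0 = 1·1 = 1.
  j = 1: C(9,1)·(2)^1 = 9·2 = 18.
  j = 2: C(9,2)·(2)^2 = 36·4 = 144.
  V_q(n, t) = 1 + 18 + 144 = 163.
Step 2: q^n = 3^9 = 19683.
Step 3: Hamming bound ⌊q^n / V_q(n,t)⌋ = ⌊19683/163⌋ = 120.
Step 4: Compare |C| = 201 to 120: violated.
The claimed |C| lies above the Hamming bound, so no 3-ary code of length 9 with d ≥ 5 can have 201 codewords.


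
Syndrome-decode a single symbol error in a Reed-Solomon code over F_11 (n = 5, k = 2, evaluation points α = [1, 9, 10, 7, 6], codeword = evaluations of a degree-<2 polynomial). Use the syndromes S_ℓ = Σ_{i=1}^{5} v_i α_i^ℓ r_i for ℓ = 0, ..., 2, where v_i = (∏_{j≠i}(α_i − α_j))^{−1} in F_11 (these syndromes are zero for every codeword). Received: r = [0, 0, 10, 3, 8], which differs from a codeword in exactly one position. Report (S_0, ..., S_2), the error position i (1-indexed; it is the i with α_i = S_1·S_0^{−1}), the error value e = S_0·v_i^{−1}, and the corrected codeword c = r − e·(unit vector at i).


S = (1, 9, 4), error at position 2, error magnitude e = 7, c = [0, 4, 10, 3, 8].

Step 1: column multipliers v_i = (∏_{j≠i}(α_i − α_j))^{−1} mod 11.
  i = 1 (α = 1): (1−9)(1−10)(1−7)(1−6) = (−8)·(−9)·(−6)·(−5) = 2160 ≡ 4, so v_1 = 4^{−1} = 3 (mod 11).
  i = 2 (α = 9): (9−1)(9−10)(9−7)(9−6) = 8·(−1)·2·3 = −48 ≡ 7, so v_2 = 7^{−1} = 8 (mod 11).
  i = 3 (α = 10): (10−1)(10−9)(10−7)(10−6) = 9·1·3·4 = 108 ≡ 9, so v_3 = 9^{−1} = 5 (mod 11).
  i = 4 (α = 7): (7−1)(7−9)(7−10)(7−6) = 6·(−2)·(−3)·1 = 36 ≡ 3, so v_4 = 3^{−1} = 4 (mod 11).
  i = 5 (α = 6): (6−1)(6−9)(6−10)(6−7) = 5·(−3)·(−4)·(−1) = −60 ≡ 6, so v_5 = 6^{−1} = 2 (mod 11).
  v = [3, 8, 5, 4, 2].
Step 2: syndromes of r = [0, 0, 10, 3, 8] (all sums mod 11).
  S_0 = Σ v_i r_i = 3·0 + 8·0 + 5·10 + 4·3 + 2·8 = 78 ≡ 1.
  S_1 = Σ v_i α_i r_i = 3·1·0 + 8·9·0 + 5·10·10 + 4·7·3 + 2·6·8 = 680 ≡ 9.
  α_i^2 mod 11 = [1, 4, 1, 5, 3].
  S_2 = Σ v_i α_i^2 r_i = 3·1·0 + 8·4·0 + 5·1·10 + 4·5·3 + 2·3·8 = 158 ≡ 4.
  S = (1, 9, 4) ≠ 0, so r is not a codeword (an error is present).
Step 3: locate the error. For a single error e at position i, S_ℓ = v_i·e·α_i^ℓ, so α_err = S_1/S_0.
  S_0^{−1} = 1^{−1} = 1 (mod 11), so α_err = 9·1 = 9 ≡ 9 = α_2. Error position i = 2.
  Consistency check: S_2/S_1 = 4·5 = 20 ≡ 9 = α_err ✓ (single-error assumption holds).
Step 4: error magnitude e = S_0/v_2 = S_0·∏_{j≠2}(α_2 − α_j) = 1·7 = 7 ≡ 7 (mod 11).
Step 5: correct position 2: c_2 = r_2 − e = 0 − 7 ≡ 4 (mod 11). Hence c = [0, 4, 10, 3, 8].
  Check: interpolating c through the α_i gives m(x) = 5 + 6·x (degree < 2) with m(α_i) = c_i for every i, so c is indeed a codeword.


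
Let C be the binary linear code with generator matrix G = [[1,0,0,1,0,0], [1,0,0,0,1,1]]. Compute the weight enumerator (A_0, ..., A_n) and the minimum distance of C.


Weight distribution: A_0 = 1, A_2 = 1, A_3 = 2. Minimum distance d = 2.

Enumerate all 2^2 = 4 messages m ∈ F_2^2.
For each, compute codeword c = mG in F_2^6, then tally its weight.
  m = 00 → c = 000000, weight = 0.
  m = 10 → c = 100100, weight = 2.
  m = 01 → c = 100011, weight = 3.
  m = 11 → c = 000111, weight = 3.
Tally weights:
  weight 0: 1 codewords.
  weight 2: 1 codewords.
  weight 3: 2 codewords.
Minimum distance d = smallest w > 0 with A_w > 0 = 2.
Sanity: Σ A_w = 4 = 2^2 = 4 ✓.


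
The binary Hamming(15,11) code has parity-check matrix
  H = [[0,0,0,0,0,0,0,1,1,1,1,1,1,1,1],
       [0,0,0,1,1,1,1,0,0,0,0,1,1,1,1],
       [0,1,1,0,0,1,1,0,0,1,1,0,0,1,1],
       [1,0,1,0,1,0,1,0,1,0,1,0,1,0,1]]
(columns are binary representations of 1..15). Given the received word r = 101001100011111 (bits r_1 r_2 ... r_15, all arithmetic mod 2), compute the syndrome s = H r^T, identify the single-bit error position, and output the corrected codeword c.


s = (1, 0, 0, 0)^T, error position = 8, corrected codeword c = 101001110011111

Compute s = H r^T mod 2 one row at a time:
  s_1 = 0 + 0 + 0 + 1 + 1 + 1 + 1 + 1 = 5 ≡ 1 (mod 2).
  s_2 = 0 + 0 + 1 + 1 + 1 + 1 + 1 + 1 = 6 ≡ 0 (mod 2).
  s_3 = 0 + 1 + 1 + 1 + 0 + 1 + 1 + 1 = 6 ≡ 0 (mod 2).
  s_4 = 1 + 1 + 0 + 1 + 0 + 1 + 1 + 1 = 6 ≡ 0 (mod 2).
s = (1, 0, 0, 0)^T — this equals column 8 of H (binary 1000), so error is at position 8.
Correct: flip bit 8 of r = 101001100011111 to get c = 101001110011111.


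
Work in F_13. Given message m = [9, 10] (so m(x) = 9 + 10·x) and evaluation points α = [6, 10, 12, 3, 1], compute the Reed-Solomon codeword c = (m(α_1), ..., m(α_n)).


c = [4, 5, 12, 0, 6]

Message polynomial: m(x) = 9 + 10·x (mod 13).
For each evaluation point α_i, compute m(α_i) mod 13:
  α_1 = 6: Horner steps 10 → 4, so m(6) = 4.
  α_2 = 10: Horner steps 10 → 5, so m(10) = 5.
  α_3 = 12: Horner steps 10 → 12, so m(12) = 12.
  α_4 = 3: Horner steps 10 → 0, so m(3) = 0.
  α_5 = 1: Horner steps 10 → 6, so m(1) = 6.
Codeword c = [4, 5, 12, 0, 6] ∈ F_13^5.


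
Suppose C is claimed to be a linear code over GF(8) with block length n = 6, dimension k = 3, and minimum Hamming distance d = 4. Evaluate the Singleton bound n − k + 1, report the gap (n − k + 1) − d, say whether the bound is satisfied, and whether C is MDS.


Singleton RHS = n − k + 1 = 4, slack = 0, bound satisfied, MDS.

Singleton bound: d ≤ n − k + 1.
Here n = 6, k = 3, so n − k + 1 = 4.
Given d = 4, check d ≤ 4: YES.
Slack = (n − k + 1) − d = 0.
The code is MDS (slack = 0).
Description: the claimed parameters are [6, 3, 4]_8; such a code would be MDS (meets Singleton bound).


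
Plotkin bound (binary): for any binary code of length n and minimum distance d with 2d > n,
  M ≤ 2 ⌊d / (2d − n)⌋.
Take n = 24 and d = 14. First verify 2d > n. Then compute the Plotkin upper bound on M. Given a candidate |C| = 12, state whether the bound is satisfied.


Plotkin bound M ≤ 6; given |C| = 12 > bound (violated).

Check applicability: 2d = 28, n = 24.
2d − n = 4 > 0, so Plotkin applies.
Compute d/(2d−n) = 14/4 ≈ 3.5000.
⌊d/(2d−n)⌋ = 3.
Plotkin bound: M ≤ 2·3 = 6.
Given |C| = 12, check: VIOLATED.
This |C| is above the Plotkin bound, so no binary code with n = 24, d = 14 and 12 codewords exists.


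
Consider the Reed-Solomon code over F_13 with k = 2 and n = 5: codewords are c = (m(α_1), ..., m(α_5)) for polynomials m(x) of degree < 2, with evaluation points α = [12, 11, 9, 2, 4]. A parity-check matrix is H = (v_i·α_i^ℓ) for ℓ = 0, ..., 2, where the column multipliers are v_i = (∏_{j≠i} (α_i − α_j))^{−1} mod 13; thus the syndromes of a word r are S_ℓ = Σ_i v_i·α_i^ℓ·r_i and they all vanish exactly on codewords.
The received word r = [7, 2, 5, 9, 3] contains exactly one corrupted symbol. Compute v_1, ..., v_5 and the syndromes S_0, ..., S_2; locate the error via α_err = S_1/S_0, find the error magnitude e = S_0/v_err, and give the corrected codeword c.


S = (3, 12, 9), error at position 5, error magnitude e = 10, c = [7, 2, 5, 9, 6].

Step 1: column multipliers v_i = (∏_{j≠i}(α_i − α_j))^{−1} mod 13.
  i = 1 (α = 12): (12−11)(12−9)(12−2)(12−4) = 1·3·10·8 = 240 ≡ 6, so v_1 = 6^{−1} = 11 (mod 13).
  i = 2 (α = 11): (11−12)(11−9)(11−2)(11−4) = (−1)·2·9·7 = −126 ≡ 4, so v_2 = 4^{−1} = 10 (mod 13).
  i = 3 (α = 9): (9−12)(9−11)(9−2)(9−4) = (−3)·(−2)·7·5 = 210 ≡ 2, so v_3 = 2^{−1} = 7 (mod 13).
  i = 4 (α = 2): (2−12)(2−11)(2−9)(2−4) = (−10)·(−9)·(−7)·(−2) = 1260 ≡ 12, so v_4 = 12^{−1} = 12 (mod 13).
  i = 5 (α = 4): (4−12)(4−11)(4−9)(4−2) = (−8)·(−7)·(−5)·2 = −560 ≡ 12, so v_5 = 12^{−1} = 12 (mod 13).
  v = [11, 10, 7, 12, 12].
Step 2: syndromes of r = [7, 2, 5, 9, 3] (all sums mod 13).
  S_0 = Σ v_i r_i = 11·7 + 10·2 + 7·5 + 12·9 + 12·3 = 276 ≡ 3.
  S_1 = Σ v_i α_i r_i = 11·12·7 + 10·11·2 + 7·9·5 + 12·2·9 + 12·4·3 = 1819 ≡ 12.
  α_i^2 mod 13 = [1, 4, 3, 4, 3].
  S_2 = Σ v_i α_i^2 r_i = 11·1·7 + 10·4·2 + 7·3·5 + 12·4·9 + 12·3·3 = 802 ≡ 9.
  S = (3, 12, 9) ≠ 0, so r is not a codeword (an error is present).
Step 3: locate the error. For a single error e at position i, S_ℓ = v_i·e·α_i^ℓ, so α_err = S_1/S_0.
  S_0^{−1} = 3^{−1} = 9 (mod 13), so α_err = 12·9 = 108 ≡ 4 = α_5. Error position i = 5.
  Consistency check: S_2/S_1 = 9·12 = 108 ≡ 4 = α_err ✓ (single-error assumption holds).
Step 4: error magnitude e = S_0/v_5 = S_0·∏_{j≠5}(α_5 − α_j) = 3·12 = 36 ≡ 10 (mod 13).
Step 5: correct position 5: c_5 = r_5 − e = 3 − 10 ≡ 6 (mod 13). Hence c = [7, 2, 5, 9, 6].
  Check: interpolating c through the α_i gives m(x) = 12 + 5·x (degree < 2) with m(α_i) = c_i for every i, so c is indeed a codeword.


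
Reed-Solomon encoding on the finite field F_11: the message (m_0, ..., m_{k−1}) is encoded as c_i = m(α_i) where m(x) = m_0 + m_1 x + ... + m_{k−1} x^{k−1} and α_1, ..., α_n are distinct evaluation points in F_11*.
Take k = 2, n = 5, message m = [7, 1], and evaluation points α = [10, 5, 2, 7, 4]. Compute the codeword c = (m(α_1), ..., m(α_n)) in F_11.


c = [6, 1, 9, 3, 0]

Message polynomial: m(x) = 7 + 1·x (mod 11).
For each evaluation point α_i, compute m(α_i) mod 11:
  α_1 = 10: Horner steps 1 → 6, so m(10) = 6.
  α_2 = 5: Horner steps 1 → 1, so m(5) = 1.
  α_3 = 2: Horner steps 1 → 9, so m(2) = 9.
  α_4 = 7: Horner steps 1 → 3, so m(7) = 3.
  α_5 = 4: Horner steps 1 → 0, so m(4) = 0.
Codeword c = [6, 1, 9, 3, 0] ∈ F_11^5.


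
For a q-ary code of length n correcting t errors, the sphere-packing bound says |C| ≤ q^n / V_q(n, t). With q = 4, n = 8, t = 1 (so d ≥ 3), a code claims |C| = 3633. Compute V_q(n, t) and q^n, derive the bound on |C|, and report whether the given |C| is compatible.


V_q(n, t) = 25, q^n = 65536, Hamming bound = 2621, |C| = 3633 > bound (violated).

Step 1: Compute V_q(n, t) = Σ_{j=0}^1 C(n, j) (q−1)^j.
  j = 0: C(8,0)·(3)^0 = 1·1 = 1.
  j = 1: C(8,1)·(3)^1 = 8·3 = 24.
  V_q(n, t) = 1 + 24 = 25.
Step 2: q^n = 4^8 = 65536.
Step 3: Hamming bound ⌊q^n / V_q(n,t)⌋ = ⌊65536/25⌋ = 2621.
Step 4: Compare |C| = 3633 to 2621: violated.
The claimed |C| lies above the Hamming bound, so no 4-ary code of length 8 with d ≥ 3 can have 3633 codewords.


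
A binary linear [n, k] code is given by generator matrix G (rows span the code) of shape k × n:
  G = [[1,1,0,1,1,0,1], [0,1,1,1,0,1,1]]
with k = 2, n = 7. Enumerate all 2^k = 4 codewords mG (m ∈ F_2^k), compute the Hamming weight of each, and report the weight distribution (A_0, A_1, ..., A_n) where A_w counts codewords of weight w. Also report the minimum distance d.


Weight distribution: A_0 = 1, A_4 = 1, A_5 = 2. Minimum distance d = 4.

Enumerate all 2^2 = 4 messages m ∈ F_2^2.
For each, compute codeword c = mG in F_2^7, then tally its weight.
  m = 00 → c = 0000000, weight = 0.
  m = 10 → c = 1101101, weight = 5.
  m = 01 → c = 0111011, weight = 5.
  m = 11 → c = 1010110, weight = 4.
Tally weights:
  weight 0: 1 codewords.
  weight 4: 1 codewords.
  weight 5: 2 codewords.
Minimum distance d = smallest w > 0 with A_w > 0 = 4.
Sanity: Σ A_w = 4 = 2^2 = 4 ✓.


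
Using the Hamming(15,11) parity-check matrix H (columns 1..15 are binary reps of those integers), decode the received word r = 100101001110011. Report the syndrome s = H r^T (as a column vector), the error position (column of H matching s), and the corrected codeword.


s = (1, 0, 1, 0)^T, error position = 10, corrected codeword c = 100101001010011

Compute s = H r^T mod 2 one row at a time:
  s_1 = 0 + 1 + 1 + 1 + 0 + 0 + 1 + 1 = 5 ≡ 1 (mod 2).
  s_2 = 1 + 0 + 1 + 0 + 0 + 0 + 1 + 1 = 4 ≡ 0 (mod 2).
  s_3 = 0 + 0 + 1 + 0 + 1 + 1 + 1 + 1 = 5 ≡ 1 (mod 2).
  s_4 = 1 + 0 + 0 + 0 + 1 + 1 + 0 + 1 = 4 ≡ 0 (mod 2).
s = (1, 0, 1, 0)^T — this equals column 10 of H (binary 1010), so error is at position 10.
Correct: flip bit 10 of r = 100101001110011 to get c = 100101001010011.


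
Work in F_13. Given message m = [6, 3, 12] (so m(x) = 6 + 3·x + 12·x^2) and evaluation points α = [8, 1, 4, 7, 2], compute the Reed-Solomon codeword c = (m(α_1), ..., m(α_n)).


c = [5, 8, 2, 4, 8]

Message polynomial: m(x) = 6 + 3·x + 12·x^2 (mod 13).
For each evaluation point α_i, compute m(α_i) mod 13:
  α_1 = 8: Horner steps 12 → 8 → 5, so m(8) = 5.
  α_2 = 1: Horner steps 12 → 2 → 8, so m(1) = 8.
  α_3 = 4: Horner steps 12 → 12 → 2, so m(4) = 2.
  α_4 = 7: Horner steps 12 → 9 → 4, so m(7) = 4.
  α_5 = 2: Horner steps 12 → 1 → 8, so m(2) = 8.
Codeword c = [5, 8, 2, 4, 8] ∈ F_13^5.


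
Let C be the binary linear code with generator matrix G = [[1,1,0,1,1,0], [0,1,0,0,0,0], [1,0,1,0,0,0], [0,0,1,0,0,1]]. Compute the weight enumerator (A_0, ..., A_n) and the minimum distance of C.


Weight distribution: A_0 = 1, A_1 = 1, A_2 = 3, A_3 = 6, A_4 = 3, A_5 = 1, A_6 = 1. Minimum distance d = 1.

Enumerate all 2^4 = 16 messages m ∈ F_2^4.
For each, compute codeword c = mG in F_2^6, then tally its weight.
  m = 0000 → c = 000000, weight = 0.
  m = 1000 → c = 110110, weight = 4.
  m = 0100 → c = 010000, weight = 1.
  m = 1100 → c = 100110, weight = 3.
  m = 0010 → c = 101000, weight = 2.
  m = 1010 → c = 011110, weight = 4.
  m = 0110 → c = 111000, weight = 3.
  m = 1110 → c = 001110, weight = 3.
  m = 0001 → c = 001001, weight = 2.
  m = 1001 → c = 111111, weight = 6.
  m = 0101 → c = 011001, weight = 3.
  m = 1101 → c = 101111, weight = 5.
  m = 0011 → c = 100001, weight = 2.
  m = 1011 → c = 010111, weight = 4.
  m = 0111 → c = 110001, weight = 3.
  m = 1111 → c = 000111, weight = 3.
Tally weights:
  weight 0: 1 codewords.
  weight 1: 1 codewords.
  weight 2: 3 codewords.
  weight 3: 6 codewords.
  weight 4: 3 codewords.
  weight 5: 1 codewords.
  weight 6: 1 codewords.
Minimum distance d = smallest w > 0 with A_w > 0 = 1.
Sanity: Σ A_w = 16 = 2^4 = 16 ✓.
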